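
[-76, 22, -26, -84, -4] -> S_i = Random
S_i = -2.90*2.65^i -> [-2.9, -7.68, -20.37, -53.97, -143.01]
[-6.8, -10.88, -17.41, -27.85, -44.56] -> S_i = -6.80*1.60^i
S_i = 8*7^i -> [8, 56, 392, 2744, 19208]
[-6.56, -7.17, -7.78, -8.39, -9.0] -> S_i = -6.56 + -0.61*i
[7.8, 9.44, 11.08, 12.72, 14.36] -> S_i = 7.80 + 1.64*i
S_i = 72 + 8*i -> [72, 80, 88, 96, 104]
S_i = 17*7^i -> [17, 119, 833, 5831, 40817]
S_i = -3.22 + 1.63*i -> [-3.22, -1.59, 0.04, 1.67, 3.3]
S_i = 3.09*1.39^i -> [3.09, 4.3, 5.97, 8.3, 11.54]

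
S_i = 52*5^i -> [52, 260, 1300, 6500, 32500]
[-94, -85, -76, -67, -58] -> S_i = -94 + 9*i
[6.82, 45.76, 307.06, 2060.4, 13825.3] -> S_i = 6.82*6.71^i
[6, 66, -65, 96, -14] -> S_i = Random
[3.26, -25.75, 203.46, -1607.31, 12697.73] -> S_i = 3.26*(-7.90)^i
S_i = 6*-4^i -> [6, -24, 96, -384, 1536]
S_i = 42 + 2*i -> [42, 44, 46, 48, 50]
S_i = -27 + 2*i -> [-27, -25, -23, -21, -19]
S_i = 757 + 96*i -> [757, 853, 949, 1045, 1141]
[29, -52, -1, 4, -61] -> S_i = Random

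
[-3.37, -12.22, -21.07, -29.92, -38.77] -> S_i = -3.37 + -8.85*i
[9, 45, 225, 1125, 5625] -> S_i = 9*5^i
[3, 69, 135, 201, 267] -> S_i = 3 + 66*i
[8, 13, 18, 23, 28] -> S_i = 8 + 5*i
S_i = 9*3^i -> [9, 27, 81, 243, 729]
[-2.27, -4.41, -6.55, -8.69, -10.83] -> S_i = -2.27 + -2.14*i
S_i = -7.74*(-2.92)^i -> [-7.74, 22.6, -65.99, 192.7, -562.69]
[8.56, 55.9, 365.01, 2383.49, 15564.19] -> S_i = 8.56*6.53^i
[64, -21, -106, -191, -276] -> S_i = 64 + -85*i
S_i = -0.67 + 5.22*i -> [-0.67, 4.55, 9.77, 14.99, 20.21]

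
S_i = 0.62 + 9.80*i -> [0.62, 10.42, 20.22, 30.02, 39.82]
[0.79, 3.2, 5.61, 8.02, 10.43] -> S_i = 0.79 + 2.41*i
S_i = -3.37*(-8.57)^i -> [-3.37, 28.88, -247.51, 2121.15, -18178.3]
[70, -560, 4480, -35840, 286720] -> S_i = 70*-8^i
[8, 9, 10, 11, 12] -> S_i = 8 + 1*i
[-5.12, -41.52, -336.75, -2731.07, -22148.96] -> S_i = -5.12*8.11^i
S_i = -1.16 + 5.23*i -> [-1.16, 4.07, 9.3, 14.53, 19.76]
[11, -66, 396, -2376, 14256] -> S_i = 11*-6^i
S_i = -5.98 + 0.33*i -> [-5.98, -5.65, -5.32, -4.99, -4.66]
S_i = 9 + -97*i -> [9, -88, -185, -282, -379]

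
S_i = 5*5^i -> [5, 25, 125, 625, 3125]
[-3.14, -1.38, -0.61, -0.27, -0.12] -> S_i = -3.14*0.44^i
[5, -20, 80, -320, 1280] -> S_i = 5*-4^i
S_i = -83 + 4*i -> [-83, -79, -75, -71, -67]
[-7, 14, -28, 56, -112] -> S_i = -7*-2^i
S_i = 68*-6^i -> [68, -408, 2448, -14688, 88128]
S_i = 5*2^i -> [5, 10, 20, 40, 80]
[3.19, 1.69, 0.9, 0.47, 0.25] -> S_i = 3.19*0.53^i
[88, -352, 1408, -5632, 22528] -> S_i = 88*-4^i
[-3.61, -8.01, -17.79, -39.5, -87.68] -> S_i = -3.61*2.22^i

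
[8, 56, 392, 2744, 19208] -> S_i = 8*7^i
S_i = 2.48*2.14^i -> [2.48, 5.31, 11.36, 24.3, 52.01]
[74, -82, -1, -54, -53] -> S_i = Random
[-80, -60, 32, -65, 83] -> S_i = Random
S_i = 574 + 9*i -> [574, 583, 592, 601, 610]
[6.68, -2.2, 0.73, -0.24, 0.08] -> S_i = 6.68*(-0.33)^i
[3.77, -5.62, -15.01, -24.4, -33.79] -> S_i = 3.77 + -9.39*i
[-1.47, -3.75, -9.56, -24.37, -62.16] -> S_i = -1.47*2.55^i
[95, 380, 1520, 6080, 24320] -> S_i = 95*4^i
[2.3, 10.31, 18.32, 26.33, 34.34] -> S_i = 2.30 + 8.01*i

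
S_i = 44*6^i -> [44, 264, 1584, 9504, 57024]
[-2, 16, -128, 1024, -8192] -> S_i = -2*-8^i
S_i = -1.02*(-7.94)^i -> [-1.02, 8.1, -64.3, 510.58, -4053.99]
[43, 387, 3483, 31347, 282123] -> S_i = 43*9^i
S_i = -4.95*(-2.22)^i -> [-4.95, 10.99, -24.4, 54.16, -120.23]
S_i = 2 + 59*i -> [2, 61, 120, 179, 238]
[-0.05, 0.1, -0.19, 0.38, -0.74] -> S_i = -0.05*(-1.96)^i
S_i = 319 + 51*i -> [319, 370, 421, 472, 523]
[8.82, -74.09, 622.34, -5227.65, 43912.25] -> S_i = 8.82*(-8.40)^i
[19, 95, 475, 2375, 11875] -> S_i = 19*5^i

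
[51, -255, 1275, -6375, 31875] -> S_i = 51*-5^i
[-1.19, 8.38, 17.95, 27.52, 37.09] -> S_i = -1.19 + 9.57*i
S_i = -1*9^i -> [-1, -9, -81, -729, -6561]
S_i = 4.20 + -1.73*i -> [4.2, 2.47, 0.74, -0.99, -2.72]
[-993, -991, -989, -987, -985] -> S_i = -993 + 2*i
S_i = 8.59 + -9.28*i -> [8.59, -0.69, -9.97, -19.25, -28.53]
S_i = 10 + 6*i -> [10, 16, 22, 28, 34]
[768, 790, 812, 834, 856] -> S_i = 768 + 22*i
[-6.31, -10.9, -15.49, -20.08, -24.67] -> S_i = -6.31 + -4.59*i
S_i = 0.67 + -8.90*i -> [0.67, -8.23, -17.13, -26.03, -34.93]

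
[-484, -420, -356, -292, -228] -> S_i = -484 + 64*i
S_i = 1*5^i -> [1, 5, 25, 125, 625]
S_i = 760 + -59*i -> [760, 701, 642, 583, 524]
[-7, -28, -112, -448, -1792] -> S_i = -7*4^i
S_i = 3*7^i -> [3, 21, 147, 1029, 7203]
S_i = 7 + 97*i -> [7, 104, 201, 298, 395]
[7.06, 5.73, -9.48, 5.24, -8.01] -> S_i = Random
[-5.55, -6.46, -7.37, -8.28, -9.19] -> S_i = -5.55 + -0.91*i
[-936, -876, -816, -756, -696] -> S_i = -936 + 60*i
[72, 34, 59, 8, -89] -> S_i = Random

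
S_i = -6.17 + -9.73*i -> [-6.17, -15.9, -25.63, -35.36, -45.09]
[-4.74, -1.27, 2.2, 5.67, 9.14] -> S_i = -4.74 + 3.47*i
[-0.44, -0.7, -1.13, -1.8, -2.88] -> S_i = -0.44*1.60^i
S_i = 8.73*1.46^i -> [8.73, 12.75, 18.61, 27.17, 39.67]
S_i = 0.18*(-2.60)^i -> [0.18, -0.47, 1.22, -3.16, 8.23]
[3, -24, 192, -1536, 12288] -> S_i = 3*-8^i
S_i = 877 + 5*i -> [877, 882, 887, 892, 897]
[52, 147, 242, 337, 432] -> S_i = 52 + 95*i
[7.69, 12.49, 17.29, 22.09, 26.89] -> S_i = 7.69 + 4.80*i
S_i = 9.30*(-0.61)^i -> [9.3, -5.67, 3.46, -2.11, 1.29]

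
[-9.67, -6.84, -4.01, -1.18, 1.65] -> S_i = -9.67 + 2.83*i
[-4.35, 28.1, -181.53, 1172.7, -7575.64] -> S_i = -4.35*(-6.46)^i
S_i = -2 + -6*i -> [-2, -8, -14, -20, -26]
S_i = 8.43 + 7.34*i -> [8.43, 15.77, 23.11, 30.45, 37.79]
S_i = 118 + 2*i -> [118, 120, 122, 124, 126]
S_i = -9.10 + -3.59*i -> [-9.1, -12.69, -16.28, -19.87, -23.46]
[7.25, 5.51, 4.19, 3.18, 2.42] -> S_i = 7.25*0.76^i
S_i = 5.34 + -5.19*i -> [5.34, 0.15, -5.04, -10.23, -15.42]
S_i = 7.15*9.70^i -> [7.15, 69.36, 672.74, 6525.61, 63298.44]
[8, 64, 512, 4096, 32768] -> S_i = 8*8^i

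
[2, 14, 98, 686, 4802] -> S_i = 2*7^i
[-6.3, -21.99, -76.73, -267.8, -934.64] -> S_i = -6.30*3.49^i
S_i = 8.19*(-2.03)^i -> [8.19, -16.63, 33.75, -68.51, 139.08]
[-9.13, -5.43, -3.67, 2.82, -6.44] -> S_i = Random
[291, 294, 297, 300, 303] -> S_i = 291 + 3*i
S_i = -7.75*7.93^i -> [-7.75, -61.46, -487.36, -3864.75, -30647.46]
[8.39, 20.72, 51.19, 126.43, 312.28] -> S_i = 8.39*2.47^i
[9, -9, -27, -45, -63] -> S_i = 9 + -18*i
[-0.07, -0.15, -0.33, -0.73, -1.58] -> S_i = -0.07*2.18^i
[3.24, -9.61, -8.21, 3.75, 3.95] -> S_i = Random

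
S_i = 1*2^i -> [1, 2, 4, 8, 16]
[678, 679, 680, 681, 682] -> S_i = 678 + 1*i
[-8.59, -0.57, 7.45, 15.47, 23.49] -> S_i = -8.59 + 8.02*i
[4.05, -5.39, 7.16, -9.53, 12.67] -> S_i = 4.05*(-1.33)^i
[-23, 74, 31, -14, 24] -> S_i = Random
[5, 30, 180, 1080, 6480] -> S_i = 5*6^i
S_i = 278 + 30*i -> [278, 308, 338, 368, 398]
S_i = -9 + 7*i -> [-9, -2, 5, 12, 19]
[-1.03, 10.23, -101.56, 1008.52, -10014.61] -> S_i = -1.03*(-9.93)^i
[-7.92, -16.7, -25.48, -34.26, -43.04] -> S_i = -7.92 + -8.78*i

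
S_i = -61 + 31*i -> [-61, -30, 1, 32, 63]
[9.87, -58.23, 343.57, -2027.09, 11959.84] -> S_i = 9.87*(-5.90)^i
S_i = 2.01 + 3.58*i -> [2.01, 5.59, 9.17, 12.75, 16.33]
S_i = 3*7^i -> [3, 21, 147, 1029, 7203]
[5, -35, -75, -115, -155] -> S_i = 5 + -40*i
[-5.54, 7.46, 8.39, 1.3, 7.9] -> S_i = Random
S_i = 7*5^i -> [7, 35, 175, 875, 4375]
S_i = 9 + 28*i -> [9, 37, 65, 93, 121]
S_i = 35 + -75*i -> [35, -40, -115, -190, -265]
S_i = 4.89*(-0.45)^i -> [4.89, -2.2, 0.99, -0.45, 0.2]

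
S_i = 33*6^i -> [33, 198, 1188, 7128, 42768]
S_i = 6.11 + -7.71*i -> [6.11, -1.6, -9.31, -17.02, -24.73]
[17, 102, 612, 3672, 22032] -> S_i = 17*6^i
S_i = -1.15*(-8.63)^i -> [-1.15, 9.92, -85.65, 739.15, -6378.83]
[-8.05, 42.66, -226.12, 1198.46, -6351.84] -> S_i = -8.05*(-5.30)^i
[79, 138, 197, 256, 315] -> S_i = 79 + 59*i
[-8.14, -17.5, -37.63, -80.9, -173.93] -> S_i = -8.14*2.15^i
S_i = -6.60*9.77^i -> [-6.6, -64.48, -629.99, -6154.99, -60134.29]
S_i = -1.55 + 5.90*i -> [-1.55, 4.35, 10.25, 16.15, 22.05]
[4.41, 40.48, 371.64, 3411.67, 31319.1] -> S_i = 4.41*9.18^i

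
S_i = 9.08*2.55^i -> [9.08, 23.15, 59.04, 150.56, 383.93]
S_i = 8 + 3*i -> [8, 11, 14, 17, 20]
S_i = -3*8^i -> [-3, -24, -192, -1536, -12288]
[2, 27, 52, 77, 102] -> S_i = 2 + 25*i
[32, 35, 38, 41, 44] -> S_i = 32 + 3*i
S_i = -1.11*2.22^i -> [-1.11, -2.46, -5.47, -12.14, -26.96]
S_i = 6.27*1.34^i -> [6.27, 8.4, 11.26, 15.09, 20.22]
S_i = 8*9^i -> [8, 72, 648, 5832, 52488]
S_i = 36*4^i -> [36, 144, 576, 2304, 9216]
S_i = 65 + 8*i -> [65, 73, 81, 89, 97]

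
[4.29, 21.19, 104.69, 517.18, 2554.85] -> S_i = 4.29*4.94^i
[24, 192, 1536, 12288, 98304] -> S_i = 24*8^i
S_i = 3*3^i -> [3, 9, 27, 81, 243]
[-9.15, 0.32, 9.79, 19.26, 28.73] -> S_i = -9.15 + 9.47*i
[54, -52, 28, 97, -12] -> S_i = Random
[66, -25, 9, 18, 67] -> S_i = Random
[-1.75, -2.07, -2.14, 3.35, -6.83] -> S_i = Random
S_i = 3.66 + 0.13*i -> [3.66, 3.79, 3.92, 4.05, 4.18]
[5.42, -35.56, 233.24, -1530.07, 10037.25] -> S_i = 5.42*(-6.56)^i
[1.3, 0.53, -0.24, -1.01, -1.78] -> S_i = 1.30 + -0.77*i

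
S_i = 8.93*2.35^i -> [8.93, 20.99, 49.32, 115.89, 272.35]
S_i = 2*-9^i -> [2, -18, 162, -1458, 13122]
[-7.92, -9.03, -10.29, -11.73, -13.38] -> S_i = -7.92*1.14^i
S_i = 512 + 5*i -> [512, 517, 522, 527, 532]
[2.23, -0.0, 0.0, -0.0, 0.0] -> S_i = 2.23*-0.00^i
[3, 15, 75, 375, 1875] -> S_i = 3*5^i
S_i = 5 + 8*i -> [5, 13, 21, 29, 37]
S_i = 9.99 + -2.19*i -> [9.99, 7.8, 5.61, 3.42, 1.23]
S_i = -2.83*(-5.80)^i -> [-2.83, 16.41, -95.2, 552.17, -3202.57]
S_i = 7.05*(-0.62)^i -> [7.05, -4.37, 2.71, -1.68, 1.04]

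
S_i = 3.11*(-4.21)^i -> [3.11, -13.09, 55.12, -232.06, 976.99]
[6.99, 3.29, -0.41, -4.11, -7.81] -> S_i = 6.99 + -3.70*i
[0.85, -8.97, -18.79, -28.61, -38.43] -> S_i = 0.85 + -9.82*i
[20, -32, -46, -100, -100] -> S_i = Random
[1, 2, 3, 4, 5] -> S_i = 1 + 1*i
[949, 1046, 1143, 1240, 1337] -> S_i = 949 + 97*i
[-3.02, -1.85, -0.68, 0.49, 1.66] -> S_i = -3.02 + 1.17*i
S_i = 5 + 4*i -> [5, 9, 13, 17, 21]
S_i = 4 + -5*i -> [4, -1, -6, -11, -16]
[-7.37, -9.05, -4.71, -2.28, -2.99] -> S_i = Random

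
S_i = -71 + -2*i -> [-71, -73, -75, -77, -79]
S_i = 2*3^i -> [2, 6, 18, 54, 162]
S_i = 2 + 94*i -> [2, 96, 190, 284, 378]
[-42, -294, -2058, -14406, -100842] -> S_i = -42*7^i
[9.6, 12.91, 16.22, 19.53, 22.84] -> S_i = 9.60 + 3.31*i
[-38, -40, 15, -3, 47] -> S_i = Random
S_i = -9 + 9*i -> [-9, 0, 9, 18, 27]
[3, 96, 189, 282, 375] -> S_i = 3 + 93*i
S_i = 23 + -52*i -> [23, -29, -81, -133, -185]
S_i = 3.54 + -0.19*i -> [3.54, 3.35, 3.16, 2.97, 2.78]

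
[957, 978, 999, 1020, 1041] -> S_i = 957 + 21*i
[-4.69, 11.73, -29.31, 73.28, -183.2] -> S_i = -4.69*(-2.50)^i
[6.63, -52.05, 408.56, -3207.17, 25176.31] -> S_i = 6.63*(-7.85)^i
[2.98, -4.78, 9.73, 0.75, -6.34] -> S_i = Random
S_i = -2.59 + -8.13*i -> [-2.59, -10.72, -18.85, -26.98, -35.11]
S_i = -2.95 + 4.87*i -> [-2.95, 1.92, 6.79, 11.66, 16.53]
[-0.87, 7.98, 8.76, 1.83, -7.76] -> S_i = Random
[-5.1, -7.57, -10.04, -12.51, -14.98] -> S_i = -5.10 + -2.47*i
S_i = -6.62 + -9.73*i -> [-6.62, -16.35, -26.08, -35.81, -45.54]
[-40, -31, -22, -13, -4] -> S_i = -40 + 9*i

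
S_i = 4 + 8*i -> [4, 12, 20, 28, 36]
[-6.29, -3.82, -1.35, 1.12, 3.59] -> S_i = -6.29 + 2.47*i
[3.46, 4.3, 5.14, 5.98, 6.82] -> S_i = 3.46 + 0.84*i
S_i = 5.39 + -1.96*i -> [5.39, 3.43, 1.47, -0.49, -2.45]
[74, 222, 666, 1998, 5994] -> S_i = 74*3^i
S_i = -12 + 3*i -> [-12, -9, -6, -3, 0]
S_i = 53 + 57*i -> [53, 110, 167, 224, 281]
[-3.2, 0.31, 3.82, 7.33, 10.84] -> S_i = -3.20 + 3.51*i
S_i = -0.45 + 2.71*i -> [-0.45, 2.26, 4.97, 7.68, 10.39]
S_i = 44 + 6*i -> [44, 50, 56, 62, 68]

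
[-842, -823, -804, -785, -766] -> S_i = -842 + 19*i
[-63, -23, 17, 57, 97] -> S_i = -63 + 40*i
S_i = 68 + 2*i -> [68, 70, 72, 74, 76]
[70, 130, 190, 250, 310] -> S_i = 70 + 60*i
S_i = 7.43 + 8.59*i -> [7.43, 16.02, 24.61, 33.2, 41.79]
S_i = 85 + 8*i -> [85, 93, 101, 109, 117]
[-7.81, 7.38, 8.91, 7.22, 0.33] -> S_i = Random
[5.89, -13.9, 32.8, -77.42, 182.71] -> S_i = 5.89*(-2.36)^i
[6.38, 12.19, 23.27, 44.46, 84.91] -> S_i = 6.38*1.91^i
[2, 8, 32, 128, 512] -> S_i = 2*4^i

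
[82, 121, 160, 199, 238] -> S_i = 82 + 39*i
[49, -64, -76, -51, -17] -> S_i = Random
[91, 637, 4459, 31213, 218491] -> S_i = 91*7^i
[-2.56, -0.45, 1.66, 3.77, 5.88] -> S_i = -2.56 + 2.11*i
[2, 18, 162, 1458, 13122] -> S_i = 2*9^i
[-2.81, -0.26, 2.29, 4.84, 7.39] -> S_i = -2.81 + 2.55*i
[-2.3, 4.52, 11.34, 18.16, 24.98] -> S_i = -2.30 + 6.82*i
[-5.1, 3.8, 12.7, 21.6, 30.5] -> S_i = -5.10 + 8.90*i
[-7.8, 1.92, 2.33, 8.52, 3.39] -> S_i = Random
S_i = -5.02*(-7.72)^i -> [-5.02, 38.75, -299.18, 2309.7, -17830.89]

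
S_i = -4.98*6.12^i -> [-4.98, -30.48, -186.52, -1141.52, -6986.1]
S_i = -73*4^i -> [-73, -292, -1168, -4672, -18688]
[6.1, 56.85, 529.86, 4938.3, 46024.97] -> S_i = 6.10*9.32^i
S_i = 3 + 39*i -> [3, 42, 81, 120, 159]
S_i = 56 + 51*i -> [56, 107, 158, 209, 260]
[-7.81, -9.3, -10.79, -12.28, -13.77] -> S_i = -7.81 + -1.49*i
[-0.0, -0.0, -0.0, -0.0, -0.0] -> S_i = -0.00*4.37^i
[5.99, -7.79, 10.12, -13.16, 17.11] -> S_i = 5.99*(-1.30)^i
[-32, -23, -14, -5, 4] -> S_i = -32 + 9*i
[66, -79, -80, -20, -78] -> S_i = Random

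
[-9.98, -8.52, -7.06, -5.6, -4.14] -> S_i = -9.98 + 1.46*i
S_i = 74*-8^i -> [74, -592, 4736, -37888, 303104]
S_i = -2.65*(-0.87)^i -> [-2.65, 2.31, -2.01, 1.75, -1.52]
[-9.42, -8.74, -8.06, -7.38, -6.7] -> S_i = -9.42 + 0.68*i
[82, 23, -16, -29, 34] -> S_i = Random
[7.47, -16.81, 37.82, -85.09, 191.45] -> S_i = 7.47*(-2.25)^i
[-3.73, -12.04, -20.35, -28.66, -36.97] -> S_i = -3.73 + -8.31*i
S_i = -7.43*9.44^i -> [-7.43, -70.14, -662.11, -6250.36, -59003.37]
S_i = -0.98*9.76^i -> [-0.98, -9.56, -93.35, -911.12, -8892.53]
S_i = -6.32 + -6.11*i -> [-6.32, -12.43, -18.54, -24.65, -30.76]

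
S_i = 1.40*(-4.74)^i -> [1.4, -6.64, 31.45, -149.09, 706.71]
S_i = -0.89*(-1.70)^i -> [-0.89, 1.51, -2.57, 4.37, -7.43]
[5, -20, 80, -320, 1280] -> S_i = 5*-4^i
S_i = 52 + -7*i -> [52, 45, 38, 31, 24]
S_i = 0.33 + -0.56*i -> [0.33, -0.23, -0.79, -1.35, -1.91]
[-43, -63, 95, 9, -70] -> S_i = Random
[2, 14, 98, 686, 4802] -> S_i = 2*7^i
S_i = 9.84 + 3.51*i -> [9.84, 13.35, 16.86, 20.37, 23.88]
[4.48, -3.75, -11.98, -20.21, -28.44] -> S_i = 4.48 + -8.23*i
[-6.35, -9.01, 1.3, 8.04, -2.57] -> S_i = Random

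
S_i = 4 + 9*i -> [4, 13, 22, 31, 40]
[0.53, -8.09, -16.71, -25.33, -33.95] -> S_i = 0.53 + -8.62*i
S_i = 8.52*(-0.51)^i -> [8.52, -4.35, 2.22, -1.13, 0.58]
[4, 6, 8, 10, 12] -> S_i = 4 + 2*i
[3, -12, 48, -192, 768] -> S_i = 3*-4^i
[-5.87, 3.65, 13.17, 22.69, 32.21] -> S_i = -5.87 + 9.52*i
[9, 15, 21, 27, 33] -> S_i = 9 + 6*i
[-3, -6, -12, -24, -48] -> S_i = -3*2^i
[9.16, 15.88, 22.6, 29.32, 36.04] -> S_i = 9.16 + 6.72*i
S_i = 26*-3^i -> [26, -78, 234, -702, 2106]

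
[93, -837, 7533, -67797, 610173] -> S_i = 93*-9^i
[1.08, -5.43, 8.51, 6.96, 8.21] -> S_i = Random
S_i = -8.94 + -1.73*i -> [-8.94, -10.67, -12.4, -14.13, -15.86]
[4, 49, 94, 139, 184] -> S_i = 4 + 45*i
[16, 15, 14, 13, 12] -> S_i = 16 + -1*i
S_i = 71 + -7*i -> [71, 64, 57, 50, 43]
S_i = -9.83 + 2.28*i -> [-9.83, -7.55, -5.27, -2.99, -0.71]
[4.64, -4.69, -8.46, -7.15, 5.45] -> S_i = Random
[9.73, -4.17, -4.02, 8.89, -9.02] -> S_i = Random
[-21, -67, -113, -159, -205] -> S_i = -21 + -46*i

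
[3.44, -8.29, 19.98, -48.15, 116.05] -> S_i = 3.44*(-2.41)^i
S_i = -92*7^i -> [-92, -644, -4508, -31556, -220892]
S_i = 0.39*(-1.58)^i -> [0.39, -0.62, 0.97, -1.54, 2.43]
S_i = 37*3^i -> [37, 111, 333, 999, 2997]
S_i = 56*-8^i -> [56, -448, 3584, -28672, 229376]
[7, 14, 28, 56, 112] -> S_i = 7*2^i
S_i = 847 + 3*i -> [847, 850, 853, 856, 859]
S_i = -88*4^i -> [-88, -352, -1408, -5632, -22528]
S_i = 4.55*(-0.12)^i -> [4.55, -0.55, 0.07, -0.01, 0.0]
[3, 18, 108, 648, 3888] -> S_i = 3*6^i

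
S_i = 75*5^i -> [75, 375, 1875, 9375, 46875]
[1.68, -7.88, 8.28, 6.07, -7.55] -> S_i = Random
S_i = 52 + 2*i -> [52, 54, 56, 58, 60]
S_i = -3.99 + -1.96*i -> [-3.99, -5.95, -7.91, -9.87, -11.83]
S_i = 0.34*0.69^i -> [0.34, 0.23, 0.16, 0.11, 0.08]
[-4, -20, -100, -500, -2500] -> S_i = -4*5^i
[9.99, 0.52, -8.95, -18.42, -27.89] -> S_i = 9.99 + -9.47*i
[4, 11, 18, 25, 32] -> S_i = 4 + 7*i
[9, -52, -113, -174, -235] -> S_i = 9 + -61*i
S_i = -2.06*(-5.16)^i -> [-2.06, 10.63, -54.85, 283.02, -1460.38]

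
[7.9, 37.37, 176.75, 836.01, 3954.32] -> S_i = 7.90*4.73^i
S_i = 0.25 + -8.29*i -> [0.25, -8.04, -16.33, -24.62, -32.91]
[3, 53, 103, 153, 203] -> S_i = 3 + 50*i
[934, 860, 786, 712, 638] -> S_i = 934 + -74*i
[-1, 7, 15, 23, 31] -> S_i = -1 + 8*i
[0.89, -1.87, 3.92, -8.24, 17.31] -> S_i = 0.89*(-2.10)^i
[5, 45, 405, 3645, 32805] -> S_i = 5*9^i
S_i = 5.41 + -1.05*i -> [5.41, 4.36, 3.31, 2.26, 1.21]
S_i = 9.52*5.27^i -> [9.52, 50.17, 264.4, 1393.38, 7343.1]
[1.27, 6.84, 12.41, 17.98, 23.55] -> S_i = 1.27 + 5.57*i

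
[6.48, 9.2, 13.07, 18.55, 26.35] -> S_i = 6.48*1.42^i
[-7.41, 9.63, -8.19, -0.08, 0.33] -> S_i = Random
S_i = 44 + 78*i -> [44, 122, 200, 278, 356]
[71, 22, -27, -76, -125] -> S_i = 71 + -49*i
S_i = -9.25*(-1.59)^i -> [-9.25, 14.71, -23.38, 37.18, -59.12]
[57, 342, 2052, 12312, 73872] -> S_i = 57*6^i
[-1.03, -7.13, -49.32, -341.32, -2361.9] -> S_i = -1.03*6.92^i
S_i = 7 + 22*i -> [7, 29, 51, 73, 95]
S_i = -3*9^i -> [-3, -27, -243, -2187, -19683]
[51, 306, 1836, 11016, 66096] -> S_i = 51*6^i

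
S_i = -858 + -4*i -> [-858, -862, -866, -870, -874]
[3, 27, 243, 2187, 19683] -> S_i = 3*9^i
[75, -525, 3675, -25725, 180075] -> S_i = 75*-7^i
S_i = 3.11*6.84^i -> [3.11, 21.27, 145.5, 995.24, 6807.46]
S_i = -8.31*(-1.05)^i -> [-8.31, 8.73, -9.16, 9.62, -10.1]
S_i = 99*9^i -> [99, 891, 8019, 72171, 649539]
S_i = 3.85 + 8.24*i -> [3.85, 12.09, 20.33, 28.57, 36.81]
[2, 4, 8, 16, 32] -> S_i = 2*2^i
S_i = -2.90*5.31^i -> [-2.9, -15.4, -81.77, -434.19, -2305.56]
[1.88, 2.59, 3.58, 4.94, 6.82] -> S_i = 1.88*1.38^i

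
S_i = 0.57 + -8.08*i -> [0.57, -7.51, -15.59, -23.67, -31.75]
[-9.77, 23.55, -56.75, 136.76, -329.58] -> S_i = -9.77*(-2.41)^i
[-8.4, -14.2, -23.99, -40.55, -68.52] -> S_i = -8.40*1.69^i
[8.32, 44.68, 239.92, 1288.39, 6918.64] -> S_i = 8.32*5.37^i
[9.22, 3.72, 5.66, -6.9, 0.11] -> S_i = Random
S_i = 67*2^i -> [67, 134, 268, 536, 1072]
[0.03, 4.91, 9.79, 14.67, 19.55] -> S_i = 0.03 + 4.88*i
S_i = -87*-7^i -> [-87, 609, -4263, 29841, -208887]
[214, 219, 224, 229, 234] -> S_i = 214 + 5*i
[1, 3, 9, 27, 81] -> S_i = 1*3^i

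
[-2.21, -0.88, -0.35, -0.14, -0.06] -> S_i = -2.21*0.40^i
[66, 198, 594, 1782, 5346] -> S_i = 66*3^i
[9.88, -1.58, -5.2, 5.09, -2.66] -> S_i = Random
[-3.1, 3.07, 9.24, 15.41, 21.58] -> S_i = -3.10 + 6.17*i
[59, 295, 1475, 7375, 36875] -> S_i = 59*5^i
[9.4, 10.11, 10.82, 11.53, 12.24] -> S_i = 9.40 + 0.71*i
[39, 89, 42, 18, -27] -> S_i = Random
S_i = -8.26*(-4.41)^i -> [-8.26, 36.43, -160.64, 708.43, -3124.17]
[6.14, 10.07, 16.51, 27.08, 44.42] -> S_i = 6.14*1.64^i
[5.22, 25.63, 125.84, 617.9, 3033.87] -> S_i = 5.22*4.91^i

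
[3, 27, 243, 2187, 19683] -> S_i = 3*9^i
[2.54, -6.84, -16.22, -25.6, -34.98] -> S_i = 2.54 + -9.38*i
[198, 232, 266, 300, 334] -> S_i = 198 + 34*i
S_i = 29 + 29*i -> [29, 58, 87, 116, 145]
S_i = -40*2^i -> [-40, -80, -160, -320, -640]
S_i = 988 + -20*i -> [988, 968, 948, 928, 908]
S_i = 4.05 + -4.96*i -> [4.05, -0.91, -5.87, -10.83, -15.79]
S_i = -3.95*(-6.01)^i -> [-3.95, 23.74, -142.67, 857.47, -5153.41]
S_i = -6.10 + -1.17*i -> [-6.1, -7.27, -8.44, -9.61, -10.78]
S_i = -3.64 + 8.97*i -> [-3.64, 5.33, 14.3, 23.27, 32.24]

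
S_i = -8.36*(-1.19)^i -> [-8.36, 9.95, -11.84, 14.09, -16.76]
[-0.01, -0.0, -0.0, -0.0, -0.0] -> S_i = -0.01*0.42^i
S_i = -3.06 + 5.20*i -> [-3.06, 2.14, 7.34, 12.54, 17.74]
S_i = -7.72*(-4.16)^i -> [-7.72, 32.12, -133.6, 555.77, -2312.01]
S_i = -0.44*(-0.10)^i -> [-0.44, 0.04, -0.0, 0.0, -0.0]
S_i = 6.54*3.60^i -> [6.54, 23.54, 84.76, 305.13, 1098.47]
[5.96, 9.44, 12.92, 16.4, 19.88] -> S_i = 5.96 + 3.48*i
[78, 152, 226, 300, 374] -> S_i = 78 + 74*i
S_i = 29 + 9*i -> [29, 38, 47, 56, 65]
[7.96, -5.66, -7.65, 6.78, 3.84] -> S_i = Random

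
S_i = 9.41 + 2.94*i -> [9.41, 12.35, 15.29, 18.23, 21.17]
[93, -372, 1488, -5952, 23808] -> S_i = 93*-4^i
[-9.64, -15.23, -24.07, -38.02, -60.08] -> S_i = -9.64*1.58^i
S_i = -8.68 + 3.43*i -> [-8.68, -5.25, -1.82, 1.61, 5.04]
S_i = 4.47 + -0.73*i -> [4.47, 3.74, 3.01, 2.28, 1.55]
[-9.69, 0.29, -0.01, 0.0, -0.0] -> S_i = -9.69*(-0.03)^i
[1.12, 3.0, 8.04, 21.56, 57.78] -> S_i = 1.12*2.68^i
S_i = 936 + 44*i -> [936, 980, 1024, 1068, 1112]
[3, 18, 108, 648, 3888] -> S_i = 3*6^i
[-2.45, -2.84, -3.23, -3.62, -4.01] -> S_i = -2.45 + -0.39*i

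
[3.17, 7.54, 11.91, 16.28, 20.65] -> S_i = 3.17 + 4.37*i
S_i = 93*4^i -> [93, 372, 1488, 5952, 23808]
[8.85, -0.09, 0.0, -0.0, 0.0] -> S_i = 8.85*(-0.01)^i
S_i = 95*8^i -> [95, 760, 6080, 48640, 389120]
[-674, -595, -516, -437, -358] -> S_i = -674 + 79*i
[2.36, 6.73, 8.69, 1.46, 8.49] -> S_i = Random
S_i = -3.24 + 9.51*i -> [-3.24, 6.27, 15.78, 25.29, 34.8]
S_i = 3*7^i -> [3, 21, 147, 1029, 7203]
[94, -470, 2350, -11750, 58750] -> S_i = 94*-5^i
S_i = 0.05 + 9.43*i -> [0.05, 9.48, 18.91, 28.34, 37.77]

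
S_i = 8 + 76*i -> [8, 84, 160, 236, 312]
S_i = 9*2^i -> [9, 18, 36, 72, 144]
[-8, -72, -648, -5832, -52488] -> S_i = -8*9^i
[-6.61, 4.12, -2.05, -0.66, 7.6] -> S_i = Random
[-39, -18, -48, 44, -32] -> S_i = Random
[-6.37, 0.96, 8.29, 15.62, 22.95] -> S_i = -6.37 + 7.33*i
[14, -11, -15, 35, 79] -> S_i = Random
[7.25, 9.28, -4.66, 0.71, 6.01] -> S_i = Random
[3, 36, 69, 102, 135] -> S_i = 3 + 33*i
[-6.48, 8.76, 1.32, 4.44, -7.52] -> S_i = Random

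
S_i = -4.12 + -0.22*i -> [-4.12, -4.34, -4.56, -4.78, -5.0]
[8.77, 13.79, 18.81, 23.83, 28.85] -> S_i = 8.77 + 5.02*i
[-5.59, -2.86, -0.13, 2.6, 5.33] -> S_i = -5.59 + 2.73*i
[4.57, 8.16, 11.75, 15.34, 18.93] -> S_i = 4.57 + 3.59*i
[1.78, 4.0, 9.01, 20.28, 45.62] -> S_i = 1.78*2.25^i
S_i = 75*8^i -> [75, 600, 4800, 38400, 307200]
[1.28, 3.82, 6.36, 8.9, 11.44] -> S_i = 1.28 + 2.54*i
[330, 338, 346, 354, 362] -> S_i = 330 + 8*i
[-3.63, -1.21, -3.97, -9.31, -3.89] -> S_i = Random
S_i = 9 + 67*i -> [9, 76, 143, 210, 277]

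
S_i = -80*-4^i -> [-80, 320, -1280, 5120, -20480]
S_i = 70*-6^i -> [70, -420, 2520, -15120, 90720]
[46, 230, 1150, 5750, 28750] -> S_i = 46*5^i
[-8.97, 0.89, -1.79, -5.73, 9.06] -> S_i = Random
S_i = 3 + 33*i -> [3, 36, 69, 102, 135]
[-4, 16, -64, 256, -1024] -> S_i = -4*-4^i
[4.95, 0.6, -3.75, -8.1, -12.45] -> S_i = 4.95 + -4.35*i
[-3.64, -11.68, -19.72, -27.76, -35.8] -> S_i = -3.64 + -8.04*i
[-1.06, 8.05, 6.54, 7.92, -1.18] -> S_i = Random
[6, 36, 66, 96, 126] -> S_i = 6 + 30*i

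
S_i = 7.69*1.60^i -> [7.69, 12.3, 19.69, 31.5, 50.4]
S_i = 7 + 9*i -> [7, 16, 25, 34, 43]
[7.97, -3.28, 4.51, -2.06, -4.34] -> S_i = Random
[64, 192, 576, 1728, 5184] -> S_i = 64*3^i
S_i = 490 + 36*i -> [490, 526, 562, 598, 634]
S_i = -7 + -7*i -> [-7, -14, -21, -28, -35]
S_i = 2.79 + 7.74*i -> [2.79, 10.53, 18.27, 26.01, 33.75]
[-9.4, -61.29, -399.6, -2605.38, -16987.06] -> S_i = -9.40*6.52^i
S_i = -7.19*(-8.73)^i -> [-7.19, 62.77, -547.97, 4783.78, -41762.44]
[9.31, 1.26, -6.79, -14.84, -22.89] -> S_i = 9.31 + -8.05*i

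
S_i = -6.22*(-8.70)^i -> [-6.22, 54.11, -470.79, 4095.89, -35634.23]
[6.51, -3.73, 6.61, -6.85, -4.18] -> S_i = Random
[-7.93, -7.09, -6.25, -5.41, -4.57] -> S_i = -7.93 + 0.84*i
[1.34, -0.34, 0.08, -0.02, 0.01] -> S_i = 1.34*(-0.25)^i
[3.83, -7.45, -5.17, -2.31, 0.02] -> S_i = Random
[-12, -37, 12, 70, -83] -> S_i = Random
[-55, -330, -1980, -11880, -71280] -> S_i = -55*6^i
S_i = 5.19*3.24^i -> [5.19, 16.82, 54.48, 176.52, 571.94]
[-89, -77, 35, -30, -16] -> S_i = Random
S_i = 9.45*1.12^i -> [9.45, 10.58, 11.85, 13.28, 14.87]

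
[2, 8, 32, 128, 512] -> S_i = 2*4^i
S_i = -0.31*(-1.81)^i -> [-0.31, 0.56, -1.02, 1.84, -3.33]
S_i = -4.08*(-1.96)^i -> [-4.08, 8.0, -15.67, 30.72, -60.21]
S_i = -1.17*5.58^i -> [-1.17, -6.53, -36.43, -203.28, -1134.29]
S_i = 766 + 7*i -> [766, 773, 780, 787, 794]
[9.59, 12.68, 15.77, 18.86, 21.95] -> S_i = 9.59 + 3.09*i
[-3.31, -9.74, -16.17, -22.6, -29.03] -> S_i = -3.31 + -6.43*i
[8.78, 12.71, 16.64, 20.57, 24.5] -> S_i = 8.78 + 3.93*i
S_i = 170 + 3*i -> [170, 173, 176, 179, 182]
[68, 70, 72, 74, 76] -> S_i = 68 + 2*i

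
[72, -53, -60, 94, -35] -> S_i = Random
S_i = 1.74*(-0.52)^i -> [1.74, -0.9, 0.47, -0.24, 0.13]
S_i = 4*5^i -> [4, 20, 100, 500, 2500]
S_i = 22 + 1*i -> [22, 23, 24, 25, 26]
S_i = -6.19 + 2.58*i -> [-6.19, -3.61, -1.03, 1.55, 4.13]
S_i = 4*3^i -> [4, 12, 36, 108, 324]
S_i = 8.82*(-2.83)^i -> [8.82, -24.96, 70.64, -199.91, 565.74]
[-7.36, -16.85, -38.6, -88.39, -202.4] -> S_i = -7.36*2.29^i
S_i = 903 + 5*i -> [903, 908, 913, 918, 923]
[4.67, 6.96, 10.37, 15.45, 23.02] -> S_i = 4.67*1.49^i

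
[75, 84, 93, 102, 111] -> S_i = 75 + 9*i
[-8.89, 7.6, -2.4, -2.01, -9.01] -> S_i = Random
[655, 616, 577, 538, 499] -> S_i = 655 + -39*i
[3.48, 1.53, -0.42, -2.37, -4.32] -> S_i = 3.48 + -1.95*i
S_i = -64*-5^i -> [-64, 320, -1600, 8000, -40000]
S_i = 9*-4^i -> [9, -36, 144, -576, 2304]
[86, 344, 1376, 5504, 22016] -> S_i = 86*4^i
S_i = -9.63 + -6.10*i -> [-9.63, -15.73, -21.83, -27.93, -34.03]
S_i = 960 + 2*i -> [960, 962, 964, 966, 968]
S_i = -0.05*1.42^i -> [-0.05, -0.07, -0.1, -0.14, -0.2]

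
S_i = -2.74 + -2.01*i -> [-2.74, -4.75, -6.76, -8.77, -10.78]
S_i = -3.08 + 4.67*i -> [-3.08, 1.59, 6.26, 10.93, 15.6]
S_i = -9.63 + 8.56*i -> [-9.63, -1.07, 7.49, 16.05, 24.61]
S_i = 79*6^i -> [79, 474, 2844, 17064, 102384]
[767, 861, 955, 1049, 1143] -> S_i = 767 + 94*i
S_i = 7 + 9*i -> [7, 16, 25, 34, 43]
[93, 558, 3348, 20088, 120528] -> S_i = 93*6^i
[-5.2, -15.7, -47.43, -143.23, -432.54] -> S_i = -5.20*3.02^i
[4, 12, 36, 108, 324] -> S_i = 4*3^i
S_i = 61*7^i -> [61, 427, 2989, 20923, 146461]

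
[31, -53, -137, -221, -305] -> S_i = 31 + -84*i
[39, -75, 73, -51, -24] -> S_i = Random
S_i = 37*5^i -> [37, 185, 925, 4625, 23125]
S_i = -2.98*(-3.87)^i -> [-2.98, 11.53, -44.63, 172.72, -668.44]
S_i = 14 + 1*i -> [14, 15, 16, 17, 18]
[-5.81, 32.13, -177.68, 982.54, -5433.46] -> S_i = -5.81*(-5.53)^i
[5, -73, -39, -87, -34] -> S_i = Random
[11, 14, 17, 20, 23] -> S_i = 11 + 3*i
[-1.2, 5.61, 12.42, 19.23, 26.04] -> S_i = -1.20 + 6.81*i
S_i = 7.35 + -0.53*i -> [7.35, 6.82, 6.29, 5.76, 5.23]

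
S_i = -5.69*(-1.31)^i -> [-5.69, 7.45, -9.76, 12.79, -16.76]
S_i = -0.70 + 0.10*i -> [-0.7, -0.6, -0.5, -0.4, -0.3]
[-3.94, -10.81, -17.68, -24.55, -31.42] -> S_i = -3.94 + -6.87*i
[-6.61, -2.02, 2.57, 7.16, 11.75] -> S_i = -6.61 + 4.59*i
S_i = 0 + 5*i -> [0, 5, 10, 15, 20]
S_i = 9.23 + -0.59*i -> [9.23, 8.64, 8.05, 7.46, 6.87]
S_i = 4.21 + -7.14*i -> [4.21, -2.93, -10.07, -17.21, -24.35]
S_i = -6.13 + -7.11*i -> [-6.13, -13.24, -20.35, -27.46, -34.57]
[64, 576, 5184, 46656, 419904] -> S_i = 64*9^i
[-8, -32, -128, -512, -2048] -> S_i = -8*4^i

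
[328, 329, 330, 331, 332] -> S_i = 328 + 1*i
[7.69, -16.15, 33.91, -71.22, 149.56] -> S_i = 7.69*(-2.10)^i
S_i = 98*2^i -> [98, 196, 392, 784, 1568]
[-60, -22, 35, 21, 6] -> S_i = Random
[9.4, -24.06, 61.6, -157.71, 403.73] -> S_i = 9.40*(-2.56)^i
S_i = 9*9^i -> [9, 81, 729, 6561, 59049]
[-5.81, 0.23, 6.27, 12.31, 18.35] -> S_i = -5.81 + 6.04*i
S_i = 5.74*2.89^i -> [5.74, 16.59, 47.94, 138.55, 400.41]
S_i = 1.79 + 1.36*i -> [1.79, 3.15, 4.51, 5.87, 7.23]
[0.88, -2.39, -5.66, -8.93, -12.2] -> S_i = 0.88 + -3.27*i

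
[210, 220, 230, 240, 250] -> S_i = 210 + 10*i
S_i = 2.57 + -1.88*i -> [2.57, 0.69, -1.19, -3.07, -4.95]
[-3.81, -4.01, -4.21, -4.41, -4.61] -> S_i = -3.81 + -0.20*i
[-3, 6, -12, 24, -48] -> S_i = -3*-2^i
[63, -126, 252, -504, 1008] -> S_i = 63*-2^i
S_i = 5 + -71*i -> [5, -66, -137, -208, -279]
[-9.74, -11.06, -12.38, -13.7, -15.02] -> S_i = -9.74 + -1.32*i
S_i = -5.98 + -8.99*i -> [-5.98, -14.97, -23.96, -32.95, -41.94]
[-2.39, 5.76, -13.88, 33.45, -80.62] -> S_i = -2.39*(-2.41)^i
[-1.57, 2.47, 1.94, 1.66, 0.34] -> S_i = Random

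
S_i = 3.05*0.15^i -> [3.05, 0.46, 0.07, 0.01, 0.0]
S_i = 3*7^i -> [3, 21, 147, 1029, 7203]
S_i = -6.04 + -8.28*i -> [-6.04, -14.32, -22.6, -30.88, -39.16]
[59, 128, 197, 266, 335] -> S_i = 59 + 69*i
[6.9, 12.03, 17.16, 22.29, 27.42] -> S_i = 6.90 + 5.13*i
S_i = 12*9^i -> [12, 108, 972, 8748, 78732]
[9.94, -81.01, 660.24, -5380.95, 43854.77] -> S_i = 9.94*(-8.15)^i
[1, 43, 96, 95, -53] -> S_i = Random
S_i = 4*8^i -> [4, 32, 256, 2048, 16384]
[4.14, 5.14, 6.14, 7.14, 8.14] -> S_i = 4.14 + 1.00*i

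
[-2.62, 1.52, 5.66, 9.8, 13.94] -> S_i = -2.62 + 4.14*i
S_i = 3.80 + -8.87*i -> [3.8, -5.07, -13.94, -22.81, -31.68]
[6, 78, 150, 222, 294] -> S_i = 6 + 72*i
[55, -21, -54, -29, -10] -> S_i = Random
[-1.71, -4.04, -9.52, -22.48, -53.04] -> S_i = -1.71*2.36^i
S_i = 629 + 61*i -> [629, 690, 751, 812, 873]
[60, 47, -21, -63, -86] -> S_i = Random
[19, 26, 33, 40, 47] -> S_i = 19 + 7*i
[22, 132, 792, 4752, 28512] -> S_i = 22*6^i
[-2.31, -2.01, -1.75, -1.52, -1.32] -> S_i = -2.31*0.87^i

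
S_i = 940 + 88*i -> [940, 1028, 1116, 1204, 1292]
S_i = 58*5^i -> [58, 290, 1450, 7250, 36250]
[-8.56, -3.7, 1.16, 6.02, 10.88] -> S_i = -8.56 + 4.86*i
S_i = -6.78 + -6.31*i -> [-6.78, -13.09, -19.4, -25.71, -32.02]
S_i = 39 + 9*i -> [39, 48, 57, 66, 75]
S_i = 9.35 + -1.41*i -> [9.35, 7.94, 6.53, 5.12, 3.71]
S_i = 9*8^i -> [9, 72, 576, 4608, 36864]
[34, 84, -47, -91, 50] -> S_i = Random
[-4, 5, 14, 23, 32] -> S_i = -4 + 9*i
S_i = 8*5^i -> [8, 40, 200, 1000, 5000]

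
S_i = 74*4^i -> [74, 296, 1184, 4736, 18944]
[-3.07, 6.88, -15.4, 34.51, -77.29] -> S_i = -3.07*(-2.24)^i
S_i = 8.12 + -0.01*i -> [8.12, 8.11, 8.1, 8.09, 8.08]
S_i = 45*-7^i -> [45, -315, 2205, -15435, 108045]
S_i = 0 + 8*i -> [0, 8, 16, 24, 32]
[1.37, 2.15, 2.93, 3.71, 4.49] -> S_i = 1.37 + 0.78*i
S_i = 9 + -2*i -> [9, 7, 5, 3, 1]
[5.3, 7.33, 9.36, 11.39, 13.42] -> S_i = 5.30 + 2.03*i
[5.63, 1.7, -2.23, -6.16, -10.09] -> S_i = 5.63 + -3.93*i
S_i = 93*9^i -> [93, 837, 7533, 67797, 610173]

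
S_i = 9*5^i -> [9, 45, 225, 1125, 5625]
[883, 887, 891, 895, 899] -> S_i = 883 + 4*i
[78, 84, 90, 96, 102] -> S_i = 78 + 6*i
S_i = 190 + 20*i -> [190, 210, 230, 250, 270]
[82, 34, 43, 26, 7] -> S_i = Random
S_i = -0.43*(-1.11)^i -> [-0.43, 0.48, -0.53, 0.59, -0.65]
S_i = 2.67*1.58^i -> [2.67, 4.22, 6.67, 10.53, 16.64]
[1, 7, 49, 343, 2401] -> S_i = 1*7^i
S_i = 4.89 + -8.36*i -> [4.89, -3.47, -11.83, -20.19, -28.55]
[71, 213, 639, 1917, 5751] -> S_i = 71*3^i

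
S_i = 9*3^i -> [9, 27, 81, 243, 729]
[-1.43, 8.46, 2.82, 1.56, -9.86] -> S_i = Random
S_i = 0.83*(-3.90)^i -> [0.83, -3.24, 12.62, -49.23, 192.02]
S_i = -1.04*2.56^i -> [-1.04, -2.66, -6.82, -17.45, -44.67]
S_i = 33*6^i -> [33, 198, 1188, 7128, 42768]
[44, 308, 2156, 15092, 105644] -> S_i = 44*7^i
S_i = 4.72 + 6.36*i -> [4.72, 11.08, 17.44, 23.8, 30.16]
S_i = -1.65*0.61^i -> [-1.65, -1.01, -0.61, -0.37, -0.23]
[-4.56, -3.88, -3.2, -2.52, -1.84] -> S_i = -4.56 + 0.68*i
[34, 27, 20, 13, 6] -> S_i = 34 + -7*i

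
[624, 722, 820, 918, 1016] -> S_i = 624 + 98*i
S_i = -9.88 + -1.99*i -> [-9.88, -11.87, -13.86, -15.85, -17.84]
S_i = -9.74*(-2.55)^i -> [-9.74, 24.84, -63.33, 161.5, -411.83]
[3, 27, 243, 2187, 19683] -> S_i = 3*9^i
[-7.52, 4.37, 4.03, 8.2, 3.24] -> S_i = Random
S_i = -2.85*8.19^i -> [-2.85, -23.34, -191.17, -1565.66, -12822.73]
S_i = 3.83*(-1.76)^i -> [3.83, -6.74, 11.86, -20.88, 36.75]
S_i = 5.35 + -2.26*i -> [5.35, 3.09, 0.83, -1.43, -3.69]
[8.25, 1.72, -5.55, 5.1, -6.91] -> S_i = Random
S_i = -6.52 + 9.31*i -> [-6.52, 2.79, 12.1, 21.41, 30.72]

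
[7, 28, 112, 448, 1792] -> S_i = 7*4^i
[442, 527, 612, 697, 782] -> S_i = 442 + 85*i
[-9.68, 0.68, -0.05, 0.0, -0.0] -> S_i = -9.68*(-0.07)^i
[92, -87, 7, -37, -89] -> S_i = Random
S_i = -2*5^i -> [-2, -10, -50, -250, -1250]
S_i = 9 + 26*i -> [9, 35, 61, 87, 113]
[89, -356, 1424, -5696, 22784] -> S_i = 89*-4^i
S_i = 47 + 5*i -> [47, 52, 57, 62, 67]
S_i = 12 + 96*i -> [12, 108, 204, 300, 396]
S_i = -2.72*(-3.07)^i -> [-2.72, 8.35, -25.64, 78.7, -241.61]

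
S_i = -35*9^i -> [-35, -315, -2835, -25515, -229635]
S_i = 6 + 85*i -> [6, 91, 176, 261, 346]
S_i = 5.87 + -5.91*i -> [5.87, -0.04, -5.95, -11.86, -17.77]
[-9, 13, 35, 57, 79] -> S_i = -9 + 22*i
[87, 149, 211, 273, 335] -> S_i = 87 + 62*i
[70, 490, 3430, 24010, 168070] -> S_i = 70*7^i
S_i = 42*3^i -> [42, 126, 378, 1134, 3402]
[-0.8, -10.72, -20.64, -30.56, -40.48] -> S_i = -0.80 + -9.92*i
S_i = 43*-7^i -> [43, -301, 2107, -14749, 103243]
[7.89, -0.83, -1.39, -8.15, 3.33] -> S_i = Random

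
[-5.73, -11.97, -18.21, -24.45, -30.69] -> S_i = -5.73 + -6.24*i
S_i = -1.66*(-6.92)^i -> [-1.66, 11.49, -79.49, 550.08, -3806.56]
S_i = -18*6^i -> [-18, -108, -648, -3888, -23328]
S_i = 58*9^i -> [58, 522, 4698, 42282, 380538]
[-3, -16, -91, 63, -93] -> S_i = Random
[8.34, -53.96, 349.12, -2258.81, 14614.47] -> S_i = 8.34*(-6.47)^i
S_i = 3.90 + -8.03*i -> [3.9, -4.13, -12.16, -20.19, -28.22]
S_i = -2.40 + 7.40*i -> [-2.4, 5.0, 12.4, 19.8, 27.2]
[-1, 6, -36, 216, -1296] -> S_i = -1*-6^i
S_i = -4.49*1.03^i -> [-4.49, -4.62, -4.76, -4.91, -5.05]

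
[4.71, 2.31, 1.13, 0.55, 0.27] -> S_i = 4.71*0.49^i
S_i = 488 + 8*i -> [488, 496, 504, 512, 520]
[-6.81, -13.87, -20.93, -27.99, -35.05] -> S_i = -6.81 + -7.06*i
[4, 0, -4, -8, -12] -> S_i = 4 + -4*i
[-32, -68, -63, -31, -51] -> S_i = Random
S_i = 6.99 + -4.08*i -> [6.99, 2.91, -1.17, -5.25, -9.33]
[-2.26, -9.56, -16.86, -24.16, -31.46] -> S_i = -2.26 + -7.30*i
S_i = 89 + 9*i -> [89, 98, 107, 116, 125]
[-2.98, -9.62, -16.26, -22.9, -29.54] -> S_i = -2.98 + -6.64*i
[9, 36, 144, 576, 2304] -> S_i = 9*4^i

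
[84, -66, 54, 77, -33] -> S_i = Random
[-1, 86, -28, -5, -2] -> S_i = Random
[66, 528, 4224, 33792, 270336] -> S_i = 66*8^i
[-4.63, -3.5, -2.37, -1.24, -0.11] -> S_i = -4.63 + 1.13*i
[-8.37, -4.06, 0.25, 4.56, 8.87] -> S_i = -8.37 + 4.31*i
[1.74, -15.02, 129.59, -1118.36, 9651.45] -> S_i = 1.74*(-8.63)^i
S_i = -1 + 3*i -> [-1, 2, 5, 8, 11]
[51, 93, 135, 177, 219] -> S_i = 51 + 42*i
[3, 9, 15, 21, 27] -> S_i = 3 + 6*i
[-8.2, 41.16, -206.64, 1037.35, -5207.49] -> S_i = -8.20*(-5.02)^i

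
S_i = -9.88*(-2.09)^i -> [-9.88, 20.65, -43.16, 90.2, -188.51]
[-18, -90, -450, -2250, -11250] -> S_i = -18*5^i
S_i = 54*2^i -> [54, 108, 216, 432, 864]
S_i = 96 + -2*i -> [96, 94, 92, 90, 88]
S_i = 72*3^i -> [72, 216, 648, 1944, 5832]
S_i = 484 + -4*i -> [484, 480, 476, 472, 468]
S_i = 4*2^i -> [4, 8, 16, 32, 64]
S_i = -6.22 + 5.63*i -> [-6.22, -0.59, 5.04, 10.67, 16.3]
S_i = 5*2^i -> [5, 10, 20, 40, 80]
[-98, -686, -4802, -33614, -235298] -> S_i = -98*7^i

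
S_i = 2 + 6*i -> [2, 8, 14, 20, 26]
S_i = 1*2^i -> [1, 2, 4, 8, 16]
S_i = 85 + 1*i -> [85, 86, 87, 88, 89]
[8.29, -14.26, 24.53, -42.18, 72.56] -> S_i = 8.29*(-1.72)^i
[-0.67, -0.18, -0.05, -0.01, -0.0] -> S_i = -0.67*0.27^i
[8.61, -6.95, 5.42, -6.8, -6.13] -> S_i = Random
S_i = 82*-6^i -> [82, -492, 2952, -17712, 106272]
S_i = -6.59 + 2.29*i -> [-6.59, -4.3, -2.01, 0.28, 2.57]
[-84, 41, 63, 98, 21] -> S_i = Random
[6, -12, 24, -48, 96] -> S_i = 6*-2^i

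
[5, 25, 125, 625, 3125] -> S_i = 5*5^i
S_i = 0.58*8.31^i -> [0.58, 4.82, 40.05, 332.84, 2765.87]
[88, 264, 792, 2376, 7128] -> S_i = 88*3^i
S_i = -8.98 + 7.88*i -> [-8.98, -1.1, 6.78, 14.66, 22.54]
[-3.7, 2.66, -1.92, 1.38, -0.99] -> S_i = -3.70*(-0.72)^i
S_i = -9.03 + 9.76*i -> [-9.03, 0.73, 10.49, 20.25, 30.01]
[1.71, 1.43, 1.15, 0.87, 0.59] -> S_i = 1.71 + -0.28*i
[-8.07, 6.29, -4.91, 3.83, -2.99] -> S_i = -8.07*(-0.78)^i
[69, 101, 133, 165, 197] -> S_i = 69 + 32*i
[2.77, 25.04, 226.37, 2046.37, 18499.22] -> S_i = 2.77*9.04^i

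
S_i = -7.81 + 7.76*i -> [-7.81, -0.05, 7.71, 15.47, 23.23]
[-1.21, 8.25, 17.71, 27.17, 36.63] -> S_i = -1.21 + 9.46*i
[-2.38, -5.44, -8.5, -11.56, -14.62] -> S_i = -2.38 + -3.06*i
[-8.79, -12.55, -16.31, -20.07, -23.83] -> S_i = -8.79 + -3.76*i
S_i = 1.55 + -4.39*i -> [1.55, -2.84, -7.23, -11.62, -16.01]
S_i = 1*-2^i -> [1, -2, 4, -8, 16]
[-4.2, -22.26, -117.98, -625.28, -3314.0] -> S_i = -4.20*5.30^i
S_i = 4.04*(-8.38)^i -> [4.04, -33.86, 283.71, -2377.46, 19923.12]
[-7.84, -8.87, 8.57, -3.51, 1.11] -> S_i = Random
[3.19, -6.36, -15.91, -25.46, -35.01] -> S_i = 3.19 + -9.55*i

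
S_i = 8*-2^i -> [8, -16, 32, -64, 128]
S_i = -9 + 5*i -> [-9, -4, 1, 6, 11]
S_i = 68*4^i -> [68, 272, 1088, 4352, 17408]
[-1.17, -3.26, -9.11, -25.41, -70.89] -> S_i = -1.17*2.79^i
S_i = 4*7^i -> [4, 28, 196, 1372, 9604]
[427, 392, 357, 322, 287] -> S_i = 427 + -35*i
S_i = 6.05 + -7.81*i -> [6.05, -1.76, -9.57, -17.38, -25.19]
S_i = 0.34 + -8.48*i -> [0.34, -8.14, -16.62, -25.1, -33.58]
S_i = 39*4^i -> [39, 156, 624, 2496, 9984]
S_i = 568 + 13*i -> [568, 581, 594, 607, 620]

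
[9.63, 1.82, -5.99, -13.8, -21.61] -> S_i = 9.63 + -7.81*i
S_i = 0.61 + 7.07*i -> [0.61, 7.68, 14.75, 21.82, 28.89]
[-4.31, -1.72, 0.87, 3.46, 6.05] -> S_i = -4.31 + 2.59*i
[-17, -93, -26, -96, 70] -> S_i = Random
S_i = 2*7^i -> [2, 14, 98, 686, 4802]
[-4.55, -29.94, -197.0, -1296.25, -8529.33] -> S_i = -4.55*6.58^i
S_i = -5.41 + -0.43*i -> [-5.41, -5.84, -6.27, -6.7, -7.13]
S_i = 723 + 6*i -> [723, 729, 735, 741, 747]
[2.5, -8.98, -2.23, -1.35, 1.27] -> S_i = Random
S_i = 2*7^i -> [2, 14, 98, 686, 4802]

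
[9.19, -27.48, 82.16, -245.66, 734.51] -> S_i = 9.19*(-2.99)^i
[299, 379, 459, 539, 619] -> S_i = 299 + 80*i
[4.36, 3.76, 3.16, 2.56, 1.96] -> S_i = 4.36 + -0.60*i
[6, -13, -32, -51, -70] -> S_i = 6 + -19*i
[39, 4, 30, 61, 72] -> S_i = Random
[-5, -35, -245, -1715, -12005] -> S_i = -5*7^i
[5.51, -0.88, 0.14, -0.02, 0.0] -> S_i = 5.51*(-0.16)^i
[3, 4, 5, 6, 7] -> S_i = 3 + 1*i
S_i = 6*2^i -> [6, 12, 24, 48, 96]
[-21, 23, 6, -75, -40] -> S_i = Random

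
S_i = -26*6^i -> [-26, -156, -936, -5616, -33696]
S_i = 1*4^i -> [1, 4, 16, 64, 256]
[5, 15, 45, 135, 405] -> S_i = 5*3^i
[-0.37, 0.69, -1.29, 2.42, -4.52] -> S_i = -0.37*(-1.87)^i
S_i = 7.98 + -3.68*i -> [7.98, 4.3, 0.62, -3.06, -6.74]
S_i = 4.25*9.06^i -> [4.25, 38.51, 348.86, 3160.63, 28635.3]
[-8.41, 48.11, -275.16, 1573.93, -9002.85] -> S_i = -8.41*(-5.72)^i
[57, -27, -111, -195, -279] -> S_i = 57 + -84*i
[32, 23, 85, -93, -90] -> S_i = Random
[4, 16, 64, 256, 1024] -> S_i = 4*4^i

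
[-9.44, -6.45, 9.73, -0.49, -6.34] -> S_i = Random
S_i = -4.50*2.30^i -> [-4.5, -10.35, -23.8, -54.75, -125.93]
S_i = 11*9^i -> [11, 99, 891, 8019, 72171]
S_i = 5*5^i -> [5, 25, 125, 625, 3125]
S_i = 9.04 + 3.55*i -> [9.04, 12.59, 16.14, 19.69, 23.24]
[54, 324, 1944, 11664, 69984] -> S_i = 54*6^i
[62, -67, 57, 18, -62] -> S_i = Random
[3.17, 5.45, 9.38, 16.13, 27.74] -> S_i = 3.17*1.72^i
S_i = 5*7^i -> [5, 35, 245, 1715, 12005]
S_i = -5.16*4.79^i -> [-5.16, -24.72, -118.39, -567.1, -2716.39]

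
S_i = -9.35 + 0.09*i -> [-9.35, -9.26, -9.17, -9.08, -8.99]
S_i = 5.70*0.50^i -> [5.7, 2.85, 1.42, 0.71, 0.36]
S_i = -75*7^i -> [-75, -525, -3675, -25725, -180075]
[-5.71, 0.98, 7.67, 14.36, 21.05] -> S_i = -5.71 + 6.69*i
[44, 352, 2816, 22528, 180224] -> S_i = 44*8^i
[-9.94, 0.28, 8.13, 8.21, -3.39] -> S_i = Random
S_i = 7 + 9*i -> [7, 16, 25, 34, 43]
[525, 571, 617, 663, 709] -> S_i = 525 + 46*i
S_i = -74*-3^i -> [-74, 222, -666, 1998, -5994]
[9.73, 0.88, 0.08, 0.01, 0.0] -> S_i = 9.73*0.09^i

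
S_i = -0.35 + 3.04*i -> [-0.35, 2.69, 5.73, 8.77, 11.81]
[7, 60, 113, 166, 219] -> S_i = 7 + 53*i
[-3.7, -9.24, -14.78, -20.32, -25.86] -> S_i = -3.70 + -5.54*i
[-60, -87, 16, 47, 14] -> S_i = Random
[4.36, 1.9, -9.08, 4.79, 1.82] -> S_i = Random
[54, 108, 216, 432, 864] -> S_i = 54*2^i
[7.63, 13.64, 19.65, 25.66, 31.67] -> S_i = 7.63 + 6.01*i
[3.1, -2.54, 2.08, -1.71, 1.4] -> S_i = 3.10*(-0.82)^i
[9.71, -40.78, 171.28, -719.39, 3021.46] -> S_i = 9.71*(-4.20)^i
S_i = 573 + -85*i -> [573, 488, 403, 318, 233]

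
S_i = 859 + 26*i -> [859, 885, 911, 937, 963]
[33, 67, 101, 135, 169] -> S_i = 33 + 34*i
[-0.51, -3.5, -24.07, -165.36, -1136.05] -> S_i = -0.51*6.87^i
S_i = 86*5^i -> [86, 430, 2150, 10750, 53750]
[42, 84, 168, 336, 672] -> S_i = 42*2^i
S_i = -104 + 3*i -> [-104, -101, -98, -95, -92]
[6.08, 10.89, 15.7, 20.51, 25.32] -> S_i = 6.08 + 4.81*i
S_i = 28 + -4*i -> [28, 24, 20, 16, 12]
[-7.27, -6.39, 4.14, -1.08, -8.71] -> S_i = Random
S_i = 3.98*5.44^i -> [3.98, 21.65, 117.78, 640.74, 3485.61]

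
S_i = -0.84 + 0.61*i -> [-0.84, -0.23, 0.38, 0.99, 1.6]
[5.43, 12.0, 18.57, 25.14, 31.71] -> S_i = 5.43 + 6.57*i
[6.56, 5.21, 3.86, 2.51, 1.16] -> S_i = 6.56 + -1.35*i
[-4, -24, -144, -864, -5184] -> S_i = -4*6^i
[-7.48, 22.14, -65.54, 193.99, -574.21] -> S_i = -7.48*(-2.96)^i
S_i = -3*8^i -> [-3, -24, -192, -1536, -12288]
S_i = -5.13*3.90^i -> [-5.13, -20.01, -78.03, -304.31, -1186.8]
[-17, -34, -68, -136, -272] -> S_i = -17*2^i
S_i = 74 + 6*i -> [74, 80, 86, 92, 98]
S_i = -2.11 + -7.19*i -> [-2.11, -9.3, -16.49, -23.68, -30.87]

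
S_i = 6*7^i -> [6, 42, 294, 2058, 14406]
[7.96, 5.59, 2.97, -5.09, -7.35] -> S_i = Random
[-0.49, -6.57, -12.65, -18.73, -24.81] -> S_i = -0.49 + -6.08*i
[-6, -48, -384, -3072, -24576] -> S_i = -6*8^i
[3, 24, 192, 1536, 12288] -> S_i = 3*8^i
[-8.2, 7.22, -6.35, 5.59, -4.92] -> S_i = -8.20*(-0.88)^i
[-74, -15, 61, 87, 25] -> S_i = Random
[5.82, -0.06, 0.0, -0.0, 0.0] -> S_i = 5.82*(-0.01)^i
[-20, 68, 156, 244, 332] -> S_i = -20 + 88*i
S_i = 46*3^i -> [46, 138, 414, 1242, 3726]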